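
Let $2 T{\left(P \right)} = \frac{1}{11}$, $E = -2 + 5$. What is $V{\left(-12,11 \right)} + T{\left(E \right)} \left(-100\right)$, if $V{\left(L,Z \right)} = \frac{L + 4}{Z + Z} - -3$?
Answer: $- \frac{21}{11} \approx -1.9091$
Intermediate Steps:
$E = 3$
$T{\left(P \right)} = \frac{1}{22}$ ($T{\left(P \right)} = \frac{1}{2 \cdot 11} = \frac{1}{2} \cdot \frac{1}{11} = \frac{1}{22}$)
$V{\left(L,Z \right)} = 3 + \frac{4 + L}{2 Z}$ ($V{\left(L,Z \right)} = \frac{4 + L}{2 Z} + 3 = 3 + \frac{4 + L}{2 Z}$)
$V{\left(-12,11 \right)} + T{\left(E \right)} \left(-100\right) = \frac{4 - 12 + 6 \cdot 11}{2 \cdot 11} + \frac{1}{22} \left(-100\right) = \frac{1}{2} \cdot \frac{1}{11} \left(4 - 12 + 66\right) - \frac{50}{11} = \frac{1}{2} \cdot \frac{1}{11} \cdot 58 - \frac{50}{11} = \frac{29}{11} - \frac{50}{11} = - \frac{21}{11}$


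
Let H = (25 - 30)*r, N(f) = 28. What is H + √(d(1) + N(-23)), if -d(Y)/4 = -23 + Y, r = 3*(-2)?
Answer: 30 + 2*√29 ≈ 40.770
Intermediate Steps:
r = -6
d(Y) = 92 - 4*Y (d(Y) = -4*(-23 + Y) = 92 - 4*Y)
H = 30 (H = (25 - 30)*(-6) = -5*(-6) = 30)
H + √(d(1) + N(-23)) = 30 + √((92 - 4*1) + 28) = 30 + √((92 - 4) + 28) = 30 + √(88 + 28) = 30 + √116 = 30 + 2*√29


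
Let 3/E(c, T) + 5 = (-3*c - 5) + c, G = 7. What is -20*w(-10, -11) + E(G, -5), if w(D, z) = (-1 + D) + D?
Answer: 3359/8 ≈ 419.88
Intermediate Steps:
w(D, z) = -1 + 2*D
E(c, T) = 3/(-10 - 2*c) (E(c, T) = 3/(-5 + ((-3*c - 5) + c)) = 3/(-5 + ((-5 - 3*c) + c)) = 3/(-5 + (-5 - 2*c)) = 3/(-10 - 2*c))
-20*w(-10, -11) + E(G, -5) = -20*(-1 + 2*(-10)) - 3/(10 + 2*7) = -20*(-1 - 20) - 3/(10 + 14) = -20*(-21) - 3/24 = 420 - 3*1/24 = 420 - 1/8 = 3359/8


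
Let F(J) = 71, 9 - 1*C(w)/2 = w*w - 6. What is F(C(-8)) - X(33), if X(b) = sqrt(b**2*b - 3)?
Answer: 71 - sqrt(35934) ≈ -118.56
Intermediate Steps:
C(w) = 30 - 2*w**2 (C(w) = 18 - 2*(w*w - 6) = 18 - 2*(w**2 - 6) = 18 - 2*(-6 + w**2) = 18 + (12 - 2*w**2) = 30 - 2*w**2)
X(b) = sqrt(-3 + b**3) (X(b) = sqrt(b**3 - 3) = sqrt(-3 + b**3))
F(C(-8)) - X(33) = 71 - sqrt(-3 + 33**3) = 71 - sqrt(-3 + 35937) = 71 - sqrt(35934)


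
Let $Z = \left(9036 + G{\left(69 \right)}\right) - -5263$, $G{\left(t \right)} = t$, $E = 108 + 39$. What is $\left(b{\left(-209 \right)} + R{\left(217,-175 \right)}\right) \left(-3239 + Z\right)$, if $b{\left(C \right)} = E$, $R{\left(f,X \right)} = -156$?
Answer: $-100161$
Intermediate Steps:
$E = 147$
$b{\left(C \right)} = 147$
$Z = 14368$ ($Z = \left(9036 + 69\right) - -5263 = 9105 + 5263 = 14368$)
$\left(b{\left(-209 \right)} + R{\left(217,-175 \right)}\right) \left(-3239 + Z\right) = \left(147 - 156\right) \left(-3239 + 14368\right) = \left(-9\right) 11129 = -100161$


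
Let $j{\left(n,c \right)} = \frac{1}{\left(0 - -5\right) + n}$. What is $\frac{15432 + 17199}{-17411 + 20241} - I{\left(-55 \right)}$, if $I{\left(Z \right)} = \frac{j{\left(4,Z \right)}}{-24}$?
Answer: $\frac{3525563}{305640} \approx 11.535$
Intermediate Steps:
$j{\left(n,c \right)} = \frac{1}{5 + n}$ ($j{\left(n,c \right)} = \frac{1}{\left(0 + 5\right) + n} = \frac{1}{5 + n}$)
$I{\left(Z \right)} = - \frac{1}{216}$ ($I{\left(Z \right)} = \frac{1}{\left(5 + 4\right) \left(-24\right)} = \frac{1}{9} \left(- \frac{1}{24}\right) = - \frac{1}{216}$)
$\frac{15432 + 17199}{-17411 + 20241} - I{\left(-55 \right)} = \frac{15432 + 17199}{-17411 + 20241} - - \frac{1}{216} = \frac{32631}{2830} + \frac{1}{216} = \frac{3525563}{305640}$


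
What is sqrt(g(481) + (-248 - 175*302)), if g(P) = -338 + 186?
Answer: 5*I*sqrt(2130) ≈ 230.76*I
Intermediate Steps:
g(P) = -152
sqrt(g(481) + (-248 - 175*302)) = sqrt(-152 + (-248 - 175*302)) = sqrt(-152 + (-248 - 52850)) = sqrt(-152 - 53098) = sqrt(-53250) = 5*I*sqrt(2130)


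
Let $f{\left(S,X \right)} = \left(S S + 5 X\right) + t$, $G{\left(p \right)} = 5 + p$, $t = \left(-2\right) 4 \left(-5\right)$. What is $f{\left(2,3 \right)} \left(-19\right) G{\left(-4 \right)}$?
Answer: $-1121$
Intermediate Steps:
$t = 40$ ($t = \left(-8\right) \left(-5\right) = 40$)
$f{\left(S,X \right)} = 40 + S^{2} + 5 X$ ($f{\left(S,X \right)} = \left(S S + 5 X\right) + 40 = \left(S^{2} + 5 X\right) + 40 = 40 + S^{2} + 5 X$)
$f{\left(2,3 \right)} \left(-19\right) G{\left(-4 \right)} = \left(40 + 2^{2} + 5 \cdot 3\right) \left(-19\right) \left(5 - 4\right) = \left(40 + 4 + 15\right) \left(-19\right) 1 = 59 \left(-19\right) 1 = \left(-1121\right) 1 = -1121$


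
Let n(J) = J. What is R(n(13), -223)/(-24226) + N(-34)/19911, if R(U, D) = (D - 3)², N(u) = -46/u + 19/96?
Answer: -829820318573/393608930976 ≈ -2.1082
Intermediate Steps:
N(u) = 19/96 - 46/u (N(u) = -46/u + 19*(1/96) = -46/u + 19/96 = 19/96 - 46/u)
R(U, D) = (-3 + D)²
R(n(13), -223)/(-24226) + N(-34)/19911 = (-3 - 223)²/(-24226) + (19/96 - 46/(-34))/19911 = (-226)²*(-1/24226) + (19/96 - 46*(-1/34))*(1/19911) = 51076*(-1/24226) + (19/96 + 23/17)*(1/19911) = -25538/12113 + (2531/1632)*(1/19911) = -25538/12113 + 2531/32494752 = -829820318573/393608930976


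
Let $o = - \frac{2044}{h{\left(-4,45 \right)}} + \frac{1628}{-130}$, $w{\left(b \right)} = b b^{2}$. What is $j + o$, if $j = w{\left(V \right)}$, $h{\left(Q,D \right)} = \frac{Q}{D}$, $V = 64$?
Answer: $\frac{18533221}{65} \approx 2.8513 \cdot 10^{5}$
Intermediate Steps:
$w{\left(b \right)} = b^{3}$
$j = 262144$ ($j = 64^{3} = 262144$)
$o = \frac{1493861}{65}$ ($o = - \frac{2044}{\left(-4\right) \frac{1}{45}} + \frac{1628}{-130} = - \frac{2044}{\left(-4\right) \frac{1}{45}} + 1628 \left(- \frac{1}{130}\right) = - \frac{2044}{- \frac{4}{45}} - \frac{814}{65} = \left(-2044\right) \left(- \frac{45}{4}\right) - \frac{814}{65} = 22995 - \frac{814}{65} = \frac{1493861}{65} \approx 22982.0$)
$j + o = 262144 + \frac{1493861}{65} = \frac{18533221}{65}$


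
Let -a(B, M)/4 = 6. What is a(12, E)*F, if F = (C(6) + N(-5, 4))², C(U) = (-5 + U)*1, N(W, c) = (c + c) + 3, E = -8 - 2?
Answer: -3456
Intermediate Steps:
E = -10
a(B, M) = -24 (a(B, M) = -4*6 = -24)
N(W, c) = 3 + 2*c (N(W, c) = 2*c + 3 = 3 + 2*c)
C(U) = -5 + U
F = 144 (F = ((-5 + 6) + (3 + 2*4))² = (1 + (3 + 8))² = (1 + 11)² = 12² = 144)
a(12, E)*F = -24*144 = -3456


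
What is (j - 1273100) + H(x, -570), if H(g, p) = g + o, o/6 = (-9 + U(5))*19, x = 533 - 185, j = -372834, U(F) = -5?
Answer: -1647182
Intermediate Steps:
x = 348
o = -1596 (o = 6*((-9 - 5)*19) = 6*(-14*19) = 6*(-266) = -1596)
H(g, p) = -1596 + g (H(g, p) = g - 1596 = -1596 + g)
(j - 1273100) + H(x, -570) = (-372834 - 1273100) + (-1596 + 348) = -1645934 - 1248 = -1647182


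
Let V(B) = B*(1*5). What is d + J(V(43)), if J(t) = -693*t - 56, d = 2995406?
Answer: 2846355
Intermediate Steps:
V(B) = 5*B (V(B) = B*5 = 5*B)
J(t) = -56 - 693*t
d + J(V(43)) = 2995406 + (-56 - 3465*43) = 2995406 + (-56 - 693*215) = 2995406 + (-56 - 148995) = 2995406 - 149051 = 2846355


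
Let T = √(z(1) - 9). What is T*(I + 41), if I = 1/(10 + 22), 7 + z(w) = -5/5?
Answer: 1313*I*√17/32 ≈ 169.18*I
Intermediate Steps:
z(w) = -8 (z(w) = -7 - 5/5 = -7 - 5*⅕ = -7 - 1 = -8)
I = 1/32 ≈ 0.031250
T = I*√17 (T = √(-8 - 9) = √(-17) = I*√17 ≈ 4.1231*I)
T*(I + 41) = (I*√17)*(1/32 + 41) = (I*√17)*(1313/32) = 1313*I*√17/32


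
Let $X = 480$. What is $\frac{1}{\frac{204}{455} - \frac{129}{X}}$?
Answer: $\frac{2912}{523} \approx 5.5679$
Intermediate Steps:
$\frac{1}{\frac{204}{455} - \frac{129}{X}} = \frac{1}{\frac{204}{455} - \frac{129}{480}} = \frac{1}{204 \cdot \frac{1}{455} - \frac{43}{160}} = \frac{1}{\frac{204}{455} - \frac{43}{160}} = \frac{1}{\frac{523}{2912}} = \frac{2912}{523}$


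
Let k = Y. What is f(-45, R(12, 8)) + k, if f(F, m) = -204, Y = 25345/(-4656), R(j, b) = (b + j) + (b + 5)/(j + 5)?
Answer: -975169/4656 ≈ -209.44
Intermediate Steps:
R(j, b) = b + j + (5 + b)/(5 + j) (R(j, b) = (b + j) + (5 + b)/(5 + j) = b + j + (5 + b)/(5 + j))
Y = -25345/4656 (Y = 25345*(-1/4656) = -25345/4656 ≈ -5.4435)
k = -25345/4656 ≈ -5.4435
f(-45, R(12, 8)) + k = -204 - 25345/4656 = -975169/4656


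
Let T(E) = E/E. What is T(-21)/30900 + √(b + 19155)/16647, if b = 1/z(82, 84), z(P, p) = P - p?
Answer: 1/30900 + √76618/33294 ≈ 0.0083462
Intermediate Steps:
T(E) = 1
b = -½ (b = 1/(82 - 1*84) = 1/(82 - 84) = 1/(-2) = -½ ≈ -0.50000)
T(-21)/30900 + √(b + 19155)/16647 = 1/30900 + √(-½ + 19155)/16647 = 1*(1/30900) + √(38309/2)*(1/16647) = 1/30900 + (√76618/2)*(1/16647) = 1/30900 + √76618/33294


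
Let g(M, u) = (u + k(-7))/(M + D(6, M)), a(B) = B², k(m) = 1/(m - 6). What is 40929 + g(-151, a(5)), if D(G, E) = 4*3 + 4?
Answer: 2660373/65 ≈ 40929.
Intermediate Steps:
D(G, E) = 16 (D(G, E) = 12 + 4 = 16)
k(m) = 1/(-6 + m)
g(M, u) = (-1/13 + u)/(16 + M) (g(M, u) = (u + 1/(-6 - 7))/(M + 16) = (u + 1/(-13))/(16 + M) = (u - 1/13)/(16 + M) = (-1/13 + u)/(16 + M))
40929 + g(-151, a(5)) = 40929 + (-1/13 + 5²)/(16 - 151) = 40929 + (-1/13 + 25)/(-135) = 40929 - 1/135*324/13 = 40929 - 12/65 = 2660373/65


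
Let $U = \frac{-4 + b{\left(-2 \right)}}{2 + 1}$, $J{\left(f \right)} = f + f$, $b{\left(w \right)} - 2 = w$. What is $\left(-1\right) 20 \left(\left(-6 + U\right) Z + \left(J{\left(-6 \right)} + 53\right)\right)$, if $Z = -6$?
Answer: $-1700$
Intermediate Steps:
$b{\left(w \right)} = 2 + w$
$J{\left(f \right)} = 2 f$
$U = - \frac{4}{3}$ ($U = \frac{-4 + \left(2 - 2\right)}{2 + 1} = \frac{-4 + 0}{3} = \left(-4\right) \frac{1}{3} = - \frac{4}{3} \approx -1.3333$)
$\left(-1\right) 20 \left(\left(-6 + U\right) Z + \left(J{\left(-6 \right)} + 53\right)\right) = \left(-1\right) 20 \left(\left(-6 - \frac{4}{3}\right) \left(-6\right) + \left(2 \left(-6\right) + 53\right)\right) = - 20 \left(\left(- \frac{22}{3}\right) \left(-6\right) + \left(-12 + 53\right)\right) = - 20 \left(44 + 41\right) = \left(-20\right) 85 = -1700$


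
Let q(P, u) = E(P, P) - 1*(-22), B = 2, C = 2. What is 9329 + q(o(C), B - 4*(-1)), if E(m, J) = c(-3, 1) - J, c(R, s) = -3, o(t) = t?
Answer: 9346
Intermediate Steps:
E(m, J) = -3 - J
q(P, u) = 19 - P (q(P, u) = (-3 - P) - 1*(-22) = (-3 - P) + 22 = 19 - P)
9329 + q(o(C), B - 4*(-1)) = 9329 + (19 - 1*2) = 9329 + (19 - 2) = 9329 + 17 = 9346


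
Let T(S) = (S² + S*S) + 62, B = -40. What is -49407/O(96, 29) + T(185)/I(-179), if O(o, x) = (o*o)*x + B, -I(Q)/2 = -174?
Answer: 4572714263/23248488 ≈ 196.69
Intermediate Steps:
I(Q) = 348 (I(Q) = -2*(-174) = 348)
O(o, x) = -40 + x*o² (O(o, x) = (o*o)*x - 40 = o²*x - 40 = x*o² - 40 = -40 + x*o²)
T(S) = 62 + 2*S² (T(S) = (S² + S²) + 62 = 2*S² + 62 = 62 + 2*S²)
-49407/O(96, 29) + T(185)/I(-179) = -49407/(-40 + 29*96²) + (62 + 2*185²)/348 = -49407/(-40 + 29*9216) + (62 + 2*34225)*(1/348) = -49407/(-40 + 267264) + (62 + 68450)*(1/348) = -49407/267224 + 68512*(1/348) = -49407*1/267224 + 17128/87 = -49407/267224 + 17128/87 = 4572714263/23248488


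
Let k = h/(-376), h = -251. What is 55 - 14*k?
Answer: 8583/188 ≈ 45.654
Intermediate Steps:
k = 251/376 (k = -251/(-376) = -251*(-1/376) = 251/376 ≈ 0.66755)
55 - 14*k = 55 - 14*251/376 = 55 - 1757/188 = 8583/188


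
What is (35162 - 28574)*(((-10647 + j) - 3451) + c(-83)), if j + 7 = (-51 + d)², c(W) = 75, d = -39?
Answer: -39066840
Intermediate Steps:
j = 8093 (j = -7 + (-51 - 39)² = -7 + (-90)² = -7 + 8100 = 8093)
(35162 - 28574)*(((-10647 + j) - 3451) + c(-83)) = (35162 - 28574)*(((-10647 + 8093) - 3451) + 75) = 6588*((-2554 - 3451) + 75) = 6588*(-6005 + 75) = 6588*(-5930) = -39066840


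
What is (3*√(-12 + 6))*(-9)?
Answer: -27*I*√6 ≈ -66.136*I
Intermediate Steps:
(3*√(-12 + 6))*(-9) = (3*√(-6))*(-9) = (3*(I*√6))*(-9) = (3*I*√6)*(-9) = -27*I*√6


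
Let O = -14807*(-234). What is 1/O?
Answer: 1/3464838 ≈ 2.8861e-7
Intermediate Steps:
O = 3464838
1/O = 1/3464838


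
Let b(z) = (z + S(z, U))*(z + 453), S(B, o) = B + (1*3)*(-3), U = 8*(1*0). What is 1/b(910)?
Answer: 1/2468393 ≈ 4.0512e-7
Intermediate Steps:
U = 0 (U = 8*0 = 0)
S(B, o) = -9 + B (S(B, o) = B + 3*(-3) = B - 9 = -9 + B)
b(z) = (-9 + 2*z)*(453 + z) (b(z) = (z + (-9 + z))*(z + 453) = (-9 + 2*z)*(453 + z))
1/b(910) = 1/(-4077 + 2*910**2 + 897*910) = 1/(-4077 + 2*828100 + 816270) = 1/(-4077 + 1656200 + 816270) = 1/2468393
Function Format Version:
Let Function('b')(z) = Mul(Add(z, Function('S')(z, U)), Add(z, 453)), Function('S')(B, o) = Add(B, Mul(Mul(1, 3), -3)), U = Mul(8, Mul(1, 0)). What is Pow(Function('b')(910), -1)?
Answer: Rational(1, 2468393) ≈ 4.0512e-7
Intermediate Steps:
U = 0 (U = Mul(8, 0) = 0)
Function('S')(B, o) = Add(-9, B) (Function('S')(B, o) = Add(B, Mul(3, -3)) = Add(B, -9) = Add(-9, B))
Function('b')(z) = Mul(Add(-9, Mul(2, z)), Add(453, z)) (Function('b')(z) = Mul(Add(z, Add(-9, z)), Add(z, 453)) = Mul(Add(-9, Mul(2, z)), Add(453, z)))
Pow(Function('b')(910), -1) = Pow(Add(-4077, Mul(2, Pow(910, 2)), Mul(897, 910)), -1) = Pow(Add(-4077, Mul(2, 828100), 816270), -1) = Pow(Add(-4077, 1656200, 816270), -1) = Pow(2468393, -1) = Rational(1, 2468393)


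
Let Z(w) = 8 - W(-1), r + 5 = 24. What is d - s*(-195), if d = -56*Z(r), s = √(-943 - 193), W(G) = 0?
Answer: -448 + 780*I*√71 ≈ -448.0 + 6572.4*I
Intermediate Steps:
r = 19 (r = -5 + 24 = 19)
s = 4*I*√71 (s = √(-1136) = 4*I*√71 ≈ 33.705*I)
Z(w) = 8 (Z(w) = 8 - 1*0 = 8 + 0 = 8)
d = -448 (d = -56*8 = -448)
d - s*(-195) = -448 - 4*I*√71*(-195) = -448 - (-780)*I*√71 = -448 + 780*I*√71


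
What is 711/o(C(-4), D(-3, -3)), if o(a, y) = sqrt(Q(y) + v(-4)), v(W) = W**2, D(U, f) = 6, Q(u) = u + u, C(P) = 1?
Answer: 711*sqrt(7)/14 ≈ 134.37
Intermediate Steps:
Q(u) = 2*u
o(a, y) = sqrt(16 + 2*y) (o(a, y) = sqrt(2*y + (-4)**2) = sqrt(2*y + 16) = sqrt(16 + 2*y))
711/o(C(-4), D(-3, -3)) = 711/(sqrt(16 + 2*6)) = 711/(sqrt(16 + 12)) = 711/(sqrt(28)) = 711/((2*sqrt(7))) = 711*(sqrt(7)/14) = 711*sqrt(7)/14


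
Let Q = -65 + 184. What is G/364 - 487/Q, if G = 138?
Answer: -11489/3094 ≈ -3.7133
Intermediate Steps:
Q = 119
G/364 - 487/Q = 138/364 - 487/119 = 138*(1/364) - 487*1/119 = 69/182 - 487/119 = -11489/3094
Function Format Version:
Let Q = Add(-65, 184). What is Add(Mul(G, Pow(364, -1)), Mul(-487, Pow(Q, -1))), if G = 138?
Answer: Rational(-11489, 3094) ≈ -3.7133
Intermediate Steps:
Q = 119
Add(Mul(G, Pow(364, -1)), Mul(-487, Pow(Q, -1))) = Add(Mul(138, Pow(364, -1)), Mul(-487, Pow(119, -1))) = Add(Mul(138, Rational(1, 364)), Mul(-487, Rational(1, 119))) = Add(Rational(69, 182), Rational(-487, 119)) = Rational(-11489, 3094)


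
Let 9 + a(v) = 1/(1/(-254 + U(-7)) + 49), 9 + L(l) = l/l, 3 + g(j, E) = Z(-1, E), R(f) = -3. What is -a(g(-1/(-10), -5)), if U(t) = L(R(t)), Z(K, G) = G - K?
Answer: 115271/12837 ≈ 8.9796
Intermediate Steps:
g(j, E) = -2 + E (g(j, E) = -3 + (E - 1*(-1)) = -3 + (E + 1) = -3 + (1 + E) = -2 + E)
L(l) = -8 (L(l) = -9 + l/l = -9 + 1 = -8)
U(t) = -8
a(v) = -115271/12837 (a(v) = -9 + 1/(1/(-254 - 8) + 49) = -9 + 1/(1/(-262) + 49) = -9 + 1/(-1/262 + 49) = -9 + 1/(12837/262) = -9 + 262/12837 = -115271/12837)
-a(g(-1/(-10), -5)) = -1*(-115271/12837) = 115271/12837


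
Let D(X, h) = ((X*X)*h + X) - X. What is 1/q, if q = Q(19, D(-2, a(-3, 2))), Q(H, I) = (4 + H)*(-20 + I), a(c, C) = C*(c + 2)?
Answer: -1/644 ≈ -0.0015528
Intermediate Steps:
a(c, C) = C*(2 + c)
D(X, h) = h*X² (D(X, h) = (X²*h + X) - X = (h*X² + X) - X = (X + h*X²) - X = h*X²)
Q(H, I) = (-20 + I)*(4 + H)
q = -644 (q = -80 - 20*19 + 4*((2*(2 - 3))*(-2)²) + 19*((2*(2 - 3))*(-2)²) = -80 - 380 + 4*((2*(-1))*4) + 19*((2*(-1))*4) = -80 - 380 + 4*(-2*4) + 19*(-2*4) = -80 - 380 + 4*(-8) + 19*(-8) = -80 - 380 - 32 - 152 = -644)
1/q = 1/(-644) = -1/644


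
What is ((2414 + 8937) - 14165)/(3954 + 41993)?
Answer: -2814/45947 ≈ -0.061244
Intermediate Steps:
((2414 + 8937) - 14165)/(3954 + 41993) = (11351 - 14165)/45947 = -2814*1/45947 = -2814/45947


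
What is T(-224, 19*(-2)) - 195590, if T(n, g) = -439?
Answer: -196029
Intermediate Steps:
T(-224, 19*(-2)) - 195590 = -439 - 195590 = -196029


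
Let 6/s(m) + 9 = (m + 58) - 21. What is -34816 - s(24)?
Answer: -905219/26 ≈ -34816.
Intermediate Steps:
s(m) = 6/(28 + m) (s(m) = 6/(-9 + ((m + 58) - 21)) = 6/(-9 + ((58 + m) - 21)) = 6/(-9 + (37 + m)) = 6/(28 + m))
-34816 - s(24) = -34816 - 6/(28 + 24) = -34816 - 6/52 = -34816 - 1*3/26 = -34816 - 3/26 = -905219/26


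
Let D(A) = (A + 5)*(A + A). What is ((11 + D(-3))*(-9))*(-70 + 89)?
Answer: 171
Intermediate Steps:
D(A) = 2*A*(5 + A) (D(A) = (5 + A)*(2*A) = 2*A*(5 + A))
((11 + D(-3))*(-9))*(-70 + 89) = ((11 + 2*(-3)*(5 - 3))*(-9))*(-70 + 89) = ((11 + 2*(-3)*2)*(-9))*19 = ((11 - 12)*(-9))*19 = -1*(-9)*19 = 9*19 = 171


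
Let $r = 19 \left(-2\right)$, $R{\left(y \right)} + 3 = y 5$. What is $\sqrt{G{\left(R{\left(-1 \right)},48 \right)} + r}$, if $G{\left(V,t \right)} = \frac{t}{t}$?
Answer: $i \sqrt{37} \approx 6.0828 i$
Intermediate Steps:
$R{\left(y \right)} = -3 + 5 y$ ($R{\left(y \right)} = -3 + y 5 = -3 + 5 y$)
$r = -38$
$G{\left(V,t \right)} = 1$
$\sqrt{G{\left(R{\left(-1 \right)},48 \right)} + r} = \sqrt{1 - 38} = \sqrt{-37} = i \sqrt{37}$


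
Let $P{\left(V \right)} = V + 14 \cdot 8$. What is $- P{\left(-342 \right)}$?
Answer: $230$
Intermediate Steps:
$P{\left(V \right)} = 112 + V$ ($P{\left(V \right)} = V + 112 = 112 + V$)
$- P{\left(-342 \right)} = - (112 - 342) = \left(-1\right) \left(-230\right) = 230$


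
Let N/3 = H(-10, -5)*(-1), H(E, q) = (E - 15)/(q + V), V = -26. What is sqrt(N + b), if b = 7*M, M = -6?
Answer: 9*I*sqrt(527)/31 ≈ 6.6648*I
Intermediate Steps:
H(E, q) = (-15 + E)/(-26 + q) (H(E, q) = (E - 15)/(q - 26) = (-15 + E)/(-26 + q))
b = -42 (b = 7*(-6) = -42)
N = -75/31 (N = 3*(((-15 - 10)/(-26 - 5))*(-1)) = 3*((-25/(-31))*(-1)) = 3*(-1/31*(-25)*(-1)) = 3*((25/31)*(-1)) = 3*(-25/31) = -75/31 ≈ -2.4194)
sqrt(N + b) = sqrt(-75/31 - 42) = sqrt(-1377/31) = 9*I*sqrt(527)/31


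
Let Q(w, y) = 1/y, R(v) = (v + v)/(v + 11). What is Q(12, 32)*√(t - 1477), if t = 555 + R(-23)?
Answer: I*√33054/192 ≈ 0.94691*I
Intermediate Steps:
R(v) = 2*v/(11 + v) (R(v) = (2*v)/(11 + v) = 2*v/(11 + v))
t = 3353/6 (t = 555 + 2*(-23)/(11 - 23) = 555 + 2*(-23)/(-12) = 555 + 2*(-23)*(-1/12) = 555 + 23/6 = 3353/6 ≈ 558.83)
Q(12, 32)*√(t - 1477) = √(3353/6 - 1477)/32 = √(-5509/6)/32 = (I*√33054/6)/32 = I*√33054/192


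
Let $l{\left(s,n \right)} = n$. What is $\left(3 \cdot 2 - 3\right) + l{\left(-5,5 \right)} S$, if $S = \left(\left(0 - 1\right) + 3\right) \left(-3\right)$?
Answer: $-27$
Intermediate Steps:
$S = -6$ ($S = \left(\left(0 - 1\right) + 3\right) \left(-3\right) = \left(-1 + 3\right) \left(-3\right) = 2 \left(-3\right) = -6$)
$\left(3 \cdot 2 - 3\right) + l{\left(-5,5 \right)} S = \left(3 \cdot 2 - 3\right) + 5 \left(-6\right) = \left(6 - 3\right) - 30 = 3 - 30 = -27$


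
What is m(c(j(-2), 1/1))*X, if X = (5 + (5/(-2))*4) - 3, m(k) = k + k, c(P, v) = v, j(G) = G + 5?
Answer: -16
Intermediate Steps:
j(G) = 5 + G
m(k) = 2*k
X = -8 (X = (5 + (5*(-½))*4) - 3 = (5 - 5/2*4) - 3 = (5 - 10) - 3 = -5 - 3 = -8)
m(c(j(-2), 1/1))*X = (2/1)*(-8) = (2*1)*(-8) = 2*(-8) = -16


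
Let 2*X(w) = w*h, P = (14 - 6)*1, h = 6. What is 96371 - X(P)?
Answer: 96347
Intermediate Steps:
P = 8 (P = 8*1 = 8)
X(w) = 3*w (X(w) = (w*6)/2 = (6*w)/2 = 3*w)
96371 - X(P) = 96371 - 3*8 = 96371 - 1*24 = 96371 - 24 = 96347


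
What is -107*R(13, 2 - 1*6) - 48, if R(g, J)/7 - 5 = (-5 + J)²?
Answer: -64462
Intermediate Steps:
R(g, J) = 35 + 7*(-5 + J)²
-107*R(13, 2 - 1*6) - 48 = -107*(35 + 7*(-5 + (2 - 1*6))²) - 48 = -107*(35 + 7*(-5 + (2 - 6))²) - 48 = -107*(35 + 7*(-5 - 4)²) - 48 = -107*(35 + 7*(-9)²) - 48 = -107*(35 + 7*81) - 48 = -107*(35 + 567) - 48 = -107*602 - 48 = -64414 - 48 = -64462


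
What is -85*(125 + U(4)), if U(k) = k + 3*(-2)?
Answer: -10455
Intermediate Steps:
U(k) = -6 + k (U(k) = k - 6 = -6 + k)
-85*(125 + U(4)) = -85*(125 + (-6 + 4)) = -85*(125 - 2) = -85*123 = -10455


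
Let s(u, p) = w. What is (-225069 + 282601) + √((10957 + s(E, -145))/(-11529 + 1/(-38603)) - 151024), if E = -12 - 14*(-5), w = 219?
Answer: 57532 + 9*I*√23081772105754480270/111263497 ≈ 57532.0 + 388.62*I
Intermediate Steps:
E = 58 (E = -12 + 70 = 58)
s(u, p) = 219
(-225069 + 282601) + √((10957 + s(E, -145))/(-11529 + 1/(-38603)) - 151024) = (-225069 + 282601) + √((10957 + 219)/(-11529 + 1/(-38603)) - 151024) = 57532 + √(11176/(-11529 - 1/38603) - 151024) = 57532 + √(11176/(-445053988/38603) - 151024) = 57532 + √(11176*(-38603/445053988) - 151024) = 57532 + √(-107856782/111263497 - 151024) = 57532 + √(-16803566227710/111263497) = 57532 + 9*I*√23081772105754480270/111263497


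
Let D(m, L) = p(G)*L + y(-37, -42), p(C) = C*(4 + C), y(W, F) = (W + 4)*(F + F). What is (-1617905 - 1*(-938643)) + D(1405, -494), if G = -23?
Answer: -892368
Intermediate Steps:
y(W, F) = 2*F*(4 + W) (y(W, F) = (4 + W)*(2*F) = 2*F*(4 + W))
D(m, L) = 2772 + 437*L (D(m, L) = (-23*(4 - 23))*L + 2*(-42)*(4 - 37) = (-23*(-19))*L + 2*(-42)*(-33) = 437*L + 2772 = 2772 + 437*L)
(-1617905 - 1*(-938643)) + D(1405, -494) = (-1617905 - 1*(-938643)) + (2772 + 437*(-494)) = (-1617905 + 938643) + (2772 - 215878) = -679262 - 213106 = -892368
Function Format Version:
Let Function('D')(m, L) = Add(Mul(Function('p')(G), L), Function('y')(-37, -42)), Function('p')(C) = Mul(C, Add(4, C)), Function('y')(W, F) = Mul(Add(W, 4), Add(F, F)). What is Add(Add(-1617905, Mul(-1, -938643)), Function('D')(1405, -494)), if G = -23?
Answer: -892368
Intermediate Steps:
Function('y')(W, F) = Mul(2, F, Add(4, W)) (Function('y')(W, F) = Mul(Add(4, W), Mul(2, F)) = Mul(2, F, Add(4, W)))
Function('D')(m, L) = Add(2772, Mul(437, L)) (Function('D')(m, L) = Add(Mul(Mul(-23, Add(4, -23)), L), Mul(2, -42, Add(4, -37))) = Add(Mul(Mul(-23, -19), L), Mul(2, -42, -33)) = Add(Mul(437, L), 2772) = Add(2772, Mul(437, L)))
Add(Add(-1617905, Mul(-1, -938643)), Function('D')(1405, -494)) = Add(Add(-1617905, Mul(-1, -938643)), Add(2772, Mul(437, -494))) = Add(Add(-1617905, 938643), Add(2772, -215878)) = Add(-679262, -213106) = -892368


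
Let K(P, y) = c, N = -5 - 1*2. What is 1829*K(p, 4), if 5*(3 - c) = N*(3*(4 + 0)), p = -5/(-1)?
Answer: 181071/5 ≈ 36214.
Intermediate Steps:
N = -7 (N = -5 - 2 = -7)
p = 5 (p = -5*(-1) = 5)
c = 99/5 (c = 3 - (-7)*3*(4 + 0)/5 = 3 - (-7)*3*4/5 = 3 - (-7)*12/5 = 3 - 1/5*(-84) = 3 + 84/5 = 99/5 ≈ 19.800)
K(P, y) = 99/5
1829*K(p, 4) = 1829*(99/5) = 181071/5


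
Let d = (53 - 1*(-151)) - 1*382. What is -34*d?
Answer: 6052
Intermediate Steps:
d = -178 (d = (53 + 151) - 382 = 204 - 382 = -178)
-34*d = -34*(-178) = 6052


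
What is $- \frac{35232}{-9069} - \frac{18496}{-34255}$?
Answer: $\frac{26953184}{6091345} \approx 4.4248$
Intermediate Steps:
$- \frac{35232}{-9069} - \frac{18496}{-34255} = \left(-35232\right) \left(- \frac{1}{9069}\right) - - \frac{1088}{2015} = \frac{11744}{3023} + \frac{1088}{2015} = \frac{26953184}{6091345}$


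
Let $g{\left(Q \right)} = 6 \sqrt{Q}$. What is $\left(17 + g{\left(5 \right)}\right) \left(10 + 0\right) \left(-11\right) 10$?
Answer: $-18700 - 6600 \sqrt{5} \approx -33458.0$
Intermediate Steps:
$\left(17 + g{\left(5 \right)}\right) \left(10 + 0\right) \left(-11\right) 10 = \left(17 + 6 \sqrt{5}\right) \left(10 + 0\right) \left(-11\right) 10 = \left(17 + 6 \sqrt{5}\right) 10 \left(-11\right) 10 = \left(170 + 60 \sqrt{5}\right) \left(-11\right) 10 = \left(-1870 - 660 \sqrt{5}\right) 10 = -18700 - 6600 \sqrt{5}$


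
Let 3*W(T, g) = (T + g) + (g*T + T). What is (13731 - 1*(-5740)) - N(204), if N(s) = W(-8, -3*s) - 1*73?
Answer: 54364/3 ≈ 18121.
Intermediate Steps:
W(T, g) = g/3 + 2*T/3 + T*g/3 (W(T, g) = ((T + g) + (g*T + T))/3 = ((T + g) + (T*g + T))/3 = ((T + g) + (T + T*g))/3 = (g + 2*T + T*g)/3 = g/3 + 2*T/3 + T*g/3)
N(s) = -235/3 + 7*s (N(s) = ((-3*s)/3 + (⅔)*(-8) + (⅓)*(-8)*(-3*s)) - 1*73 = (-s - 16/3 + 8*s) - 73 = (-16/3 + 7*s) - 73 = -235/3 + 7*s)
(13731 - 1*(-5740)) - N(204) = (13731 - 1*(-5740)) - (-235/3 + 7*204) = (13731 + 5740) - (-235/3 + 1428) = 19471 - 1*4049/3 = 19471 - 4049/3 = 54364/3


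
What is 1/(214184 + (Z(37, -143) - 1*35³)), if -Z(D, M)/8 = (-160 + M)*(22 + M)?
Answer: -1/121995 ≈ -8.1971e-6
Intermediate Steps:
Z(D, M) = -8*(-160 + M)*(22 + M)
1/(214184 + (Z(37, -143) - 1*35³)) = 1/(214184 + ((28160 - 8*(-143)² + 1104*(-143)) - 1*35³)) = 1/(214184 + ((28160 - 8*20449 - 157872) - 1*42875)) = 1/(214184 + ((28160 - 163592 - 157872) - 42875)) = 1/(214184 + (-293304 - 42875)) = 1/(214184 - 336179) = 1/(-121995) = -1/121995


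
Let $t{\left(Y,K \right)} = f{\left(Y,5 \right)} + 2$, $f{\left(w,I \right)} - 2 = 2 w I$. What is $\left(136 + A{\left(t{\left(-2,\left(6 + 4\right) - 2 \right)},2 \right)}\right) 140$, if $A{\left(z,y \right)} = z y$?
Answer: $14560$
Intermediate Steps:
$f{\left(w,I \right)} = 2 + 2 I w$ ($f{\left(w,I \right)} = 2 + 2 w I = 2 + 2 I w$)
$t{\left(Y,K \right)} = 4 + 10 Y$ ($t{\left(Y,K \right)} = \left(2 + 2 \cdot 5 Y\right) + 2 = \left(2 + 10 Y\right) + 2 = 4 + 10 Y$)
$A{\left(z,y \right)} = y z$
$\left(136 + A{\left(t{\left(-2,\left(6 + 4\right) - 2 \right)},2 \right)}\right) 140 = \left(136 + 2 \left(4 + 10 \left(-2\right)\right)\right) 140 = \left(136 + 2 \left(4 - 20\right)\right) 140 = \left(136 + 2 \left(-16\right)\right) 140 = \left(136 - 32\right) 140 = 104 \cdot 140 = 14560$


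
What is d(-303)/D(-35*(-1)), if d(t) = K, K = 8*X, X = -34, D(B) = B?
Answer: -272/35 ≈ -7.7714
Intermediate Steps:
K = -272 (K = 8*(-34) = -272)
d(t) = -272
d(-303)/D(-35*(-1)) = -272/((-35*(-1))) = -272/35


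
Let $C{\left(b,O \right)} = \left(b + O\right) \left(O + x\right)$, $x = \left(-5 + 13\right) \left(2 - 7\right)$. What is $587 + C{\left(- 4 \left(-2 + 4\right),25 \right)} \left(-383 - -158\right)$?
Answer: $57962$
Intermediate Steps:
$x = -40$ ($x = 8 \left(-5\right) = -40$)
$C{\left(b,O \right)} = \left(-40 + O\right) \left(O + b\right)$ ($C{\left(b,O \right)} = \left(b + O\right) \left(O - 40\right) = \left(O + b\right) \left(-40 + O\right) = \left(-40 + O\right) \left(O + b\right)$)
$587 + C{\left(- 4 \left(-2 + 4\right),25 \right)} \left(-383 - -158\right) = 587 + \left(25^{2} - 1000 - 40 \left(- 4 \left(-2 + 4\right)\right) + 25 \left(- 4 \left(-2 + 4\right)\right)\right) \left(-383 - -158\right) = 587 + \left(625 - 1000 - 40 \left(\left(-4\right) 2\right) + 25 \left(\left(-4\right) 2\right)\right) \left(-383 + 158\right) = 587 + \left(625 - 1000 - -320 + 25 \left(-8\right)\right) \left(-225\right) = 587 + \left(625 - 1000 + 320 - 200\right) \left(-225\right) = 587 - -57375 = 587 + 57375 = 57962$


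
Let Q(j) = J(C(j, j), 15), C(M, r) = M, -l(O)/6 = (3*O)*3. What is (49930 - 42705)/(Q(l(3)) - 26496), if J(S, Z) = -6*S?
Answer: -7225/25524 ≈ -0.28307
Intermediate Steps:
l(O) = -54*O (l(O) = -6*3*O*3 = -54*O)
Q(j) = -6*j
(49930 - 42705)/(Q(l(3)) - 26496) = (49930 - 42705)/(-(-324)*3 - 26496) = 7225/(-6*(-162) - 26496) = 7225/(972 - 26496) = 7225/(-25524) = 7225*(-1/25524) = -7225/25524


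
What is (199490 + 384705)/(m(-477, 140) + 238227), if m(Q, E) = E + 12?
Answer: 584195/238379 ≈ 2.4507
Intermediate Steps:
m(Q, E) = 12 + E
(199490 + 384705)/(m(-477, 140) + 238227) = (199490 + 384705)/((12 + 140) + 238227) = 584195/(152 + 238227) = 584195/238379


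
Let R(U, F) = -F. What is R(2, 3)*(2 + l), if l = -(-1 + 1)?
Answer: -6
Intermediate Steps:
l = 0 (l = -1*0 = 0)
R(2, 3)*(2 + l) = (-1*3)*(2 + 0) = -3*2 = -6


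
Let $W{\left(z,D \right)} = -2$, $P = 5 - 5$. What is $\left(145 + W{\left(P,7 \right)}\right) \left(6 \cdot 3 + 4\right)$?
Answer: $3146$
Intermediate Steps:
$P = 0$ ($P = 5 - 5 = 0$)
$\left(145 + W{\left(P,7 \right)}\right) \left(6 \cdot 3 + 4\right) = \left(145 - 2\right) \left(6 \cdot 3 + 4\right) = 143 \left(18 + 4\right) = 143 \cdot 22 = 3146$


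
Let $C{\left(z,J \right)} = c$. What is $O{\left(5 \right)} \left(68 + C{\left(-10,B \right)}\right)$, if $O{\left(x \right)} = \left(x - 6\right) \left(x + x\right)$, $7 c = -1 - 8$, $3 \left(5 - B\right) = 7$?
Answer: $- \frac{4670}{7} \approx -667.14$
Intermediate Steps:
$B = \frac{8}{3}$ ($B = 5 - \frac{7}{3} = \frac{8}{3} \approx 2.6667$)
$c = - \frac{9}{7}$ ($c = \frac{-1 - 8}{7} = \frac{1}{7} \left(-9\right) = - \frac{9}{7} \approx -1.2857$)
$C{\left(z,J \right)} = - \frac{9}{7}$
$O{\left(x \right)} = 2 x \left(-6 + x\right)$ ($O{\left(x \right)} = \left(-6 + x\right) 2 x = 2 x \left(-6 + x\right)$)
$O{\left(5 \right)} \left(68 + C{\left(-10,B \right)}\right) = 2 \cdot 5 \left(-6 + 5\right) \left(68 - \frac{9}{7}\right) = 2 \cdot 5 \left(-1\right) \frac{467}{7} = \left(-10\right) \frac{467}{7} = - \frac{4670}{7}$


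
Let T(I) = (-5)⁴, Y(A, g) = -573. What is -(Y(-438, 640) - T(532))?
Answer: 1198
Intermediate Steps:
T(I) = 625
-(Y(-438, 640) - T(532)) = -(-573 - 1*625) = -(-573 - 625) = -1*(-1198) = 1198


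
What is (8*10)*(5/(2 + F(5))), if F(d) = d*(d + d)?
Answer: 100/13 ≈ 7.6923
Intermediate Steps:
F(d) = 2*d² (F(d) = d*(2*d) = 2*d²)
(8*10)*(5/(2 + F(5))) = (8*10)*(5/(2 + 2*5²)) = 80*(5/(2 + 2*25)) = 80*(5/(2 + 50)) = 80*(5/52) = 100/13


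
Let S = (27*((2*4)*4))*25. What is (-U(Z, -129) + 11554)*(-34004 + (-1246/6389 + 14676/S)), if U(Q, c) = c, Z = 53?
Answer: -4568604786372599/11500200 ≈ -3.9726e+8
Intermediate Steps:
S = 21600 (S = (27*(8*4))*25 = (27*32)*25 = 864*25 = 21600)
(-U(Z, -129) + 11554)*(-34004 + (-1246/6389 + 14676/S)) = (-1*(-129) + 11554)*(-34004 + (-1246/6389 + 14676/21600)) = (129 + 11554)*(-34004 + (-1246*1/6389 + 14676*(1/21600))) = 11683*(-34004 + (-1246/6389 + 1223/1800)) = 11683*(-34004 + 5570947/11500200) = 11683*(-391047229853/11500200) = -4568604786372599/11500200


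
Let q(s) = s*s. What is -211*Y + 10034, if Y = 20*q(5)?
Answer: -95466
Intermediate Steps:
q(s) = s²
Y = 500 (Y = 20*5² = 20*25 = 500)
-211*Y + 10034 = -211*500 + 10034 = -105500 + 10034 = -95466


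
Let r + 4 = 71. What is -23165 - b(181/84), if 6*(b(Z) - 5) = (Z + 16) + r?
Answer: -11684833/504 ≈ -23184.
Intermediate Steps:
r = 67 (r = -4 + 71 = 67)
b(Z) = 113/6 + Z/6 (b(Z) = 5 + ((Z + 16) + 67)/6 = 5 + ((16 + Z) + 67)/6 = 5 + (83 + Z)/6 = 5 + (83/6 + Z/6) = 113/6 + Z/6)
-23165 - b(181/84) = -23165 - (113/6 + (181/84)/6) = -23165 - (113/6 + (181*(1/84))/6) = -23165 - (113/6 + (⅙)*(181/84)) = -23165 - (113/6 + 181/504) = -23165 - 1*9673/504 = -23165 - 9673/504 = -11684833/504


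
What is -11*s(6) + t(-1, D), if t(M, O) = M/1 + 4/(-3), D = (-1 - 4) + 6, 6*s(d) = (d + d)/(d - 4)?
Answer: -40/3 ≈ -13.333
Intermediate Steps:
s(d) = d/(3*(-4 + d)) (s(d) = ((d + d)/(d - 4))/6 = ((2*d)/(-4 + d))/6 = (2*d/(-4 + d))/6 = d/(3*(-4 + d)))
D = 1 (D = -5 + 6 = 1)
t(M, O) = -4/3 + M (t(M, O) = M*1 + 4*(-1/3) = M - 4/3 = -4/3 + M)
-11*s(6) + t(-1, D) = -11*6/(3*(-4 + 6)) + (-4/3 - 1) = -11*6/(3*2) - 7/3 = -11*1 - 7/3 = -11 - 7/3 = -40/3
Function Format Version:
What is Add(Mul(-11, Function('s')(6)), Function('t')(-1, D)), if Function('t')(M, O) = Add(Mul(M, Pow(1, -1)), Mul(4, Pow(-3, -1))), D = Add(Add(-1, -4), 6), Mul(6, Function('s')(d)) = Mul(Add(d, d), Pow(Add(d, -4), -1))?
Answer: Rational(-40, 3) ≈ -13.333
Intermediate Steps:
Function('s')(d) = Mul(Rational(1, 3), d, Pow(Add(-4, d), -1)) (Function('s')(d) = Mul(Rational(1, 6), Mul(Add(d, d), Pow(Add(d, -4), -1))) = Mul(Rational(1, 6), Mul(Mul(2, d), Pow(Add(-4, d), -1))) = Mul(Rational(1, 6), Mul(2, d, Pow(Add(-4, d), -1))) = Mul(Rational(1, 3), d, Pow(Add(-4, d), -1)))
D = 1 (D = Add(-5, 6) = 1)
Function('t')(M, O) = Add(Rational(-4, 3), M) (Function('t')(M, O) = Add(Mul(M, 1), Mul(4, Rational(-1, 3))) = Add(M, Rational(-4, 3)) = Add(Rational(-4, 3), M))
Add(Mul(-11, Function('s')(6)), Function('t')(-1, D)) = Add(Mul(-11, Mul(Rational(1, 3), 6, Pow(Add(-4, 6), -1))), Add(Rational(-4, 3), -1)) = Add(Mul(-11, Mul(Rational(1, 3), 6, Pow(2, -1))), Rational(-7, 3)) = Add(Mul(-11, Mul(Rational(1, 3), 6, Rational(1, 2))), Rational(-7, 3)) = Add(Mul(-11, 1), Rational(-7, 3)) = Add(-11, Rational(-7, 3)) = Rational(-40, 3)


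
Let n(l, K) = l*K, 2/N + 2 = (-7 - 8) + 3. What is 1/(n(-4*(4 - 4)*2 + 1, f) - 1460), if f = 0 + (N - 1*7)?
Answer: -7/10270 ≈ -0.00068160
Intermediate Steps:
N = -1/7 (N = 2/(-2 + ((-7 - 8) + 3)) = 2/(-2 + (-15 + 3)) = 2/(-2 - 12) = 2/(-14) = 2*(-1/14) = -1/7 ≈ -0.14286)
f = -50/7 (f = 0 + (-1/7 - 1*7) = 0 + (-1/7 - 7) = 0 - 50/7 = -50/7 ≈ -7.1429)
n(l, K) = K*l
1/(n(-4*(4 - 4)*2 + 1, f) - 1460) = 1/(-50*(-4*(4 - 4)*2 + 1)/7 - 1460) = 1/(-50*(-0*2 + 1)/7 - 1460) = 1/(-50*(-4*0 + 1)/7 - 1460) = 1/(-50*(0 + 1)/7 - 1460) = 1/(-50/7*1 - 1460) = 1/(-50/7 - 1460) = 1/(-10270/7) = -7/10270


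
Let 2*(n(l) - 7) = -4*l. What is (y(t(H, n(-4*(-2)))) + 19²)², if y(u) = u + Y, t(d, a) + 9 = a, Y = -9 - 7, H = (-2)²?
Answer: 106929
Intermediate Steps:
n(l) = 7 - 2*l (n(l) = 7 + (-4*l)/2 = 7 - 2*l)
H = 4
Y = -16
t(d, a) = -9 + a
y(u) = -16 + u (y(u) = u - 16 = -16 + u)
(y(t(H, n(-4*(-2)))) + 19²)² = ((-16 + (-9 + (7 - (-8)*(-2)))) + 19²)² = ((-16 + (-9 + (7 - 2*8))) + 361)² = ((-16 + (-9 + (7 - 16))) + 361)² = ((-16 + (-9 - 9)) + 361)² = ((-16 - 18) + 361)² = (-34 + 361)² = 327² = 106929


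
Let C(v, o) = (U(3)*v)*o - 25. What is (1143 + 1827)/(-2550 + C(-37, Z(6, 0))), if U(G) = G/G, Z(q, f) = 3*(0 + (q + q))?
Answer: -2970/3907 ≈ -0.76017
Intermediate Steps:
Z(q, f) = 6*q (Z(q, f) = 3*(0 + 2*q) = 3*(2*q) = 6*q)
U(G) = 1
C(v, o) = -25 + o*v (C(v, o) = (1*v)*o - 25 = v*o - 25 = o*v - 25 = -25 + o*v)
(1143 + 1827)/(-2550 + C(-37, Z(6, 0))) = (1143 + 1827)/(-2550 + (-25 + (6*6)*(-37))) = 2970/(-2550 + (-25 + 36*(-37))) = 2970/(-2550 + (-25 - 1332)) = 2970/(-2550 - 1357) = 2970/(-3907) = 2970*(-1/3907) = -2970/3907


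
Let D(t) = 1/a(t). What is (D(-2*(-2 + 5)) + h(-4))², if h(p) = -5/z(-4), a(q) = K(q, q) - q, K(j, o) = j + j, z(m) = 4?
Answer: 289/144 ≈ 2.0069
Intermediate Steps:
K(j, o) = 2*j
a(q) = q (a(q) = 2*q - q = q)
h(p) = -5/4
D(t) = 1/t
(D(-2*(-2 + 5)) + h(-4))² = (1/(-2*(-2 + 5)) - 5/4)² = (1/(-2*3) - 5/4)² = (1/(-6) - 5/4)² = (-⅙ - 5/4)² = (-17/12)² = 289/144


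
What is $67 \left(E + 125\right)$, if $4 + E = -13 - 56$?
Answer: $3484$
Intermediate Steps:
$E = -73$ ($E = -4 - 69 = -73$)
$67 \left(E + 125\right) = 67 \left(-73 + 125\right) = 67 \cdot 52 = 3484$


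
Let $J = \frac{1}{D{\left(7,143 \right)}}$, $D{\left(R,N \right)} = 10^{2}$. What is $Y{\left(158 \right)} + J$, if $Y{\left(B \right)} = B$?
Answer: $\frac{15801}{100} \approx 158.01$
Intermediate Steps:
$D{\left(R,N \right)} = 100$
$J = \frac{1}{100} \approx 0.01$
$Y{\left(158 \right)} + J = 158 + \frac{1}{100} = \frac{15801}{100}$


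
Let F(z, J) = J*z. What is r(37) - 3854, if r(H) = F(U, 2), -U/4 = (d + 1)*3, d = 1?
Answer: -3902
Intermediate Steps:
U = -24 (U = -4*(1 + 1)*3 = -8*3 = -4*6 = -24)
r(H) = -48 (r(H) = 2*(-24) = -48)
r(37) - 3854 = -48 - 3854 = -3902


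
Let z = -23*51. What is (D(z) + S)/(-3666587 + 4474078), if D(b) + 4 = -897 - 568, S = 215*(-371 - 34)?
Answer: -88544/807491 ≈ -0.10965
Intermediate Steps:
S = -87075 (S = 215*(-405) = -87075)
z = -1173
D(b) = -1469 (D(b) = -4 + (-897 - 568) = -4 - 1465 = -1469)
(D(z) + S)/(-3666587 + 4474078) = (-1469 - 87075)/(-3666587 + 4474078) = -88544/807491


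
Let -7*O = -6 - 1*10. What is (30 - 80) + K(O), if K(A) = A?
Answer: -334/7 ≈ -47.714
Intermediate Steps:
O = 16/7 (O = -(-6 - 1*10)/7 = -(-6 - 10)/7 = -1/7*(-16) = 16/7 ≈ 2.2857)
(30 - 80) + K(O) = (30 - 80) + 16/7 = -50 + 16/7 = -334/7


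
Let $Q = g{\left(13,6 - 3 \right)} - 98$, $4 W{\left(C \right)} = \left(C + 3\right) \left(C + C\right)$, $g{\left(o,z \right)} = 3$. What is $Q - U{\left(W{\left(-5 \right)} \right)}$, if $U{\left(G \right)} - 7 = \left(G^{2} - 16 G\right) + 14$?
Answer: $-61$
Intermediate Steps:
$W{\left(C \right)} = \frac{C \left(3 + C\right)}{2}$ ($W{\left(C \right)} = \frac{\left(C + 3\right) \left(C + C\right)}{4} = \frac{\left(3 + C\right) 2 C}{4} = \frac{2 C \left(3 + C\right)}{4} = \frac{C \left(3 + C\right)}{2}$)
$Q = -95$ ($Q = 3 - 98 = -95$)
$U{\left(G \right)} = 21 + G^{2} - 16 G$ ($U{\left(G \right)} = 7 + \left(\left(G^{2} - 16 G\right) + 14\right) = 7 + \left(14 + G^{2} - 16 G\right) = 21 + G^{2} - 16 G$)
$Q - U{\left(W{\left(-5 \right)} \right)} = -95 - \left(21 + \left(\frac{1}{2} \left(-5\right) \left(3 - 5\right)\right)^{2} - 16 \cdot \frac{1}{2} \left(-5\right) \left(3 - 5\right)\right) = -95 - \left(21 + \left(\frac{1}{2} \left(-5\right) \left(-2\right)\right)^{2} - 16 \cdot \frac{1}{2} \left(-5\right) \left(-2\right)\right) = -95 - \left(21 + 5^{2} - 80\right) = -95 - \left(21 + 25 - 80\right) = -95 - -34 = -95 + 34 = -61$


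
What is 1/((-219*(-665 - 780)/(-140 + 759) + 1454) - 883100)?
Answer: -619/545422419 ≈ -1.1349e-6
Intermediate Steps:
1/((-219*(-665 - 780)/(-140 + 759) + 1454) - 883100) = 1/((-(-316455)/619 + 1454) - 883100) = 1/((-219*(-1445/619) + 1454) - 883100) = 1/((316455/619 + 1454) - 883100) = 1/(1216481/619 - 883100) = 1/(-545422419/619) = -619/545422419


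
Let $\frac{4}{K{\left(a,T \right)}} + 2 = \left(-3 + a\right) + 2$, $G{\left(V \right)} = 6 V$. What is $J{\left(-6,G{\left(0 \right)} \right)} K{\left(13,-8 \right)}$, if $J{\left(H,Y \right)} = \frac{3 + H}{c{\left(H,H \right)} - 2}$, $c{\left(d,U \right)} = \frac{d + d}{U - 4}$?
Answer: $\frac{3}{2} \approx 1.5$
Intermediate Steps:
$c{\left(d,U \right)} = \frac{2 d}{-4 + U}$
$J{\left(H,Y \right)} = \frac{3 + H}{-2 + \frac{2 H}{-4 + H}}$ ($J{\left(H,Y \right)} = \frac{3 + H}{\frac{2 H}{-4 + H} - 2} = \frac{3 + H}{-2 + \frac{2 H}{-4 + H}}$)
$K{\left(a,T \right)} = \frac{4}{-3 + a}$ ($K{\left(a,T \right)} = \frac{4}{-2 + \left(\left(-3 + a\right) + 2\right)} = \frac{4}{-2 + \left(-1 + a\right)} = \frac{4}{-3 + a}$)
$J{\left(-6,G{\left(0 \right)} \right)} K{\left(13,-8 \right)} = \frac{\left(-4 - 6\right) \left(3 - 6\right)}{8} \frac{4}{-3 + 13} = \frac{1}{8} \left(-10\right) \left(-3\right) \frac{4}{10} = \frac{15 \cdot 4 \cdot \frac{1}{10}}{4} = \frac{15}{4} \cdot \frac{2}{5} = \frac{3}{2}$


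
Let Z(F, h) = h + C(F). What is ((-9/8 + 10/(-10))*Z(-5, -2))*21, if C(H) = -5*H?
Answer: -8211/8 ≈ -1026.4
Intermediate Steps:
Z(F, h) = h - 5*F
((-9/8 + 10/(-10))*Z(-5, -2))*21 = ((-9/8 + 10/(-10))*(-2 - 5*(-5)))*21 = ((-9*1/8 + 10*(-1/10))*(-2 + 25))*21 = ((-9/8 - 1)*23)*21 = -17/8*23*21 = -391/8*21 = -8211/8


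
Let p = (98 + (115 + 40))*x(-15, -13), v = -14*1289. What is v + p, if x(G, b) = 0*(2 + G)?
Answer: -18046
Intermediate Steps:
x(G, b) = 0
v = -18046
p = 0 (p = (98 + (115 + 40))*0 = (98 + 155)*0 = 253*0 = 0)
v + p = -18046 + 0 = -18046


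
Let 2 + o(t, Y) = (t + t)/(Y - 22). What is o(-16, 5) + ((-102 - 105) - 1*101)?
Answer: -5238/17 ≈ -308.12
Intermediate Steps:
o(t, Y) = -2 + 2*t/(-22 + Y) (o(t, Y) = -2 + (t + t)/(Y - 22) = -2 + (2*t)/(-22 + Y) = -2 + 2*t/(-22 + Y))
o(-16, 5) + ((-102 - 105) - 1*101) = 2*(22 - 16 - 1*5)/(-22 + 5) + ((-102 - 105) - 1*101) = 2*(22 - 16 - 5)/(-17) + (-207 - 101) = 2*(-1/17)*1 - 308 = -2/17 - 308 = -5238/17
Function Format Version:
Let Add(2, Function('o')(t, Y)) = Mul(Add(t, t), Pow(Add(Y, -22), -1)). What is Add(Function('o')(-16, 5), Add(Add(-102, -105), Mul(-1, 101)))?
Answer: Rational(-5238, 17) ≈ -308.12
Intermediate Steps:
Function('o')(t, Y) = Add(-2, Mul(2, t, Pow(Add(-22, Y), -1))) (Function('o')(t, Y) = Add(-2, Mul(Add(t, t), Pow(Add(Y, -22), -1))) = Add(-2, Mul(Mul(2, t), Pow(Add(-22, Y), -1))) = Add(-2, Mul(2, t, Pow(Add(-22, Y), -1))))
Add(Function('o')(-16, 5), Add(Add(-102, -105), Mul(-1, 101))) = Add(Mul(2, Pow(Add(-22, 5), -1), Add(22, -16, Mul(-1, 5))), Add(Add(-102, -105), Mul(-1, 101))) = Add(Mul(2, Pow(-17, -1), Add(22, -16, -5)), Add(-207, -101)) = Add(Mul(2, Rational(-1, 17), 1), -308) = Add(Rational(-2, 17), -308) = Rational(-5238, 17)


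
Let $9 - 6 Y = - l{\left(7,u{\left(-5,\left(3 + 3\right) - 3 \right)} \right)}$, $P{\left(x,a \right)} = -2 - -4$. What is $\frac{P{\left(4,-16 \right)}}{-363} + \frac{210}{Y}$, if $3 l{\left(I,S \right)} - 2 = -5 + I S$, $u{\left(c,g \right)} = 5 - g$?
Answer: $\frac{686032}{6897} \approx 99.468$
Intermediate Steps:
$P{\left(x,a \right)} = 2$ ($P{\left(x,a \right)} = -2 + 4 = 2$)
$l{\left(I,S \right)} = -1 + \frac{I S}{3}$ ($l{\left(I,S \right)} = \frac{2}{3} + \frac{-5 + I S}{3} = \frac{2}{3} + \left(- \frac{5}{3} + \frac{I S}{3}\right) = -1 + \frac{I S}{3}$)
$Y = \frac{19}{9}$ ($Y = \frac{3}{2} - \frac{\left(-1\right) \left(-1 + \frac{1}{3} \cdot 7 \left(5 - \left(\left(3 + 3\right) - 3\right)\right)\right)}{6} = \frac{3}{2} - \frac{\left(-1\right) \left(-1 + \frac{1}{3} \cdot 7 \left(5 - \left(6 - 3\right)\right)\right)}{6} = \frac{3}{2} - \frac{\left(-1\right) \left(-1 + \frac{1}{3} \cdot 7 \left(5 - 3\right)\right)}{6} = \frac{3}{2} - \frac{\left(-1\right) \left(-1 + \frac{1}{3} \cdot 7 \cdot 2\right)}{6} = \frac{3}{2} - \frac{\left(-1\right) \left(-1 + \frac{14}{3}\right)}{6} = \frac{3}{2} - \frac{\left(-1\right) \frac{11}{3}}{6} = \frac{3}{2} - - \frac{11}{18} = \frac{3}{2} + \frac{11}{18} = \frac{19}{9} \approx 2.1111$)
$\frac{P{\left(4,-16 \right)}}{-363} + \frac{210}{Y} = \frac{2}{-363} + \frac{210}{\frac{19}{9}} = 2 \left(- \frac{1}{363}\right) + 210 \cdot \frac{9}{19} = - \frac{2}{363} + \frac{1890}{19} = \frac{686032}{6897}$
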